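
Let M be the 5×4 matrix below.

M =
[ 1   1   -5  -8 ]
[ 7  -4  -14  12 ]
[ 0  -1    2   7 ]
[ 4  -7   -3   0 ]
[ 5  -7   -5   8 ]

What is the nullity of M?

1

Row reduce to echelon form.
R2 ← R2 − (7)·R1: [0, -11, 21, 68]
R4 ← R4 − (4)·R1: [0, -11, 17, 32]
R5 ← R5 − (5)·R1: [0, -12, 20, 48]
R3 ← R3 − (1/11)·R2: [0, 0, 1/11, 9/11]
R4 ← R4 − R2: [0, 0, -4, -36]
R5 ← R5 − (12/11)·R2: [0, 0, -32/11, -288/11]
R4 ← R4 + (44)·R3: [0, 0, 0, 0]
R5 ← R5 + (32)·R3: [0, 0, 0, 0]
3 nonzero rows, so rank(M) = 3.
M has 4 columns; by rank–nullity, nullity = 4 − 3 = 1.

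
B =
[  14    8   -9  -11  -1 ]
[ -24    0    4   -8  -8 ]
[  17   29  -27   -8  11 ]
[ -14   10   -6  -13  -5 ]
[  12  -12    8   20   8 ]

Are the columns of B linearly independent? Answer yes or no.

Row reduce B to echelon form.
R2 ← R2 + (12/7)·R1: [0, 96/7, -80/7, -188/7, -68/7]
R3 ← R3 − (17/14)·R1: [0, 135/7, -225/14, 75/14, 171/14]
R4 ← R4 + R1: [0, 18, -15, -24, -6]
R5 ← R5 − (6/7)·R1: [0, -132/7, 110/7, 206/7, 62/7]
R3 ← R3 − (45/32)·R2: [0, 0, 0, 345/8, 207/8]
R4 ← R4 − (21/16)·R2: [0, 0, 0, 45/4, 27/4]
R5 ← R5 + (11/8)·R2: [0, 0, 0, -15/2, -9/2]
R4 ← R4 − (6/23)·R3: [0, 0, 0, 0, 0]
R5 ← R5 + (4/23)·R3: [0, 0, 0, 0, 0]
3 pivots among 5 columns.
Only 3 < 5 pivot columns, so the columns are linearly dependent.

no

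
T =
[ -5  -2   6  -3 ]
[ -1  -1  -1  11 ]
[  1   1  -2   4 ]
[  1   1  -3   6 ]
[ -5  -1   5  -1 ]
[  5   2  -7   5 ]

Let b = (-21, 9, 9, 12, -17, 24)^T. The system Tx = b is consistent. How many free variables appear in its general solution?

Row reduce the augmented matrix [T | b].
R2 ← R2 − (1/5)·R1: [0, -3/5, -11/5, 58/5, 66/5]
R3 ← R3 + (1/5)·R1: [0, 3/5, -4/5, 17/5, 24/5]
R4 ← R4 + (1/5)·R1: [0, 3/5, -9/5, 27/5, 39/5]
R5 ← R5 − R1: [0, 1, -1, 2, 4]
R6 ← R6 + R1: [0, 0, -1, 2, 3]
R3 ← R3 + R2: [0, 0, -3, 15, 18]
R4 ← R4 + R2: [0, 0, -4, 17, 21]
R5 ← R5 + (5/3)·R2: [0, 0, -14/3, 64/3, 26]
R4 ← R4 − (4/3)·R3: [0, 0, 0, -3, -3]
R5 ← R5 − (14/9)·R3: [0, 0, 0, -2, -2]
R6 ← R6 − (1/3)·R3: [0, 0, 0, -3, -3]
R5 ← R5 − (2/3)·R4: [0, 0, 0, 0, 0]
R6 ← R6 − R4: [0, 0, 0, 0, 0]
The echelon form has 4 nonzero rows, and every pivot lies in the first 4 columns, so rank(T) = rank([T|b]) = 4.
The system is consistent.
Free variables = (unknowns) − (rank) = 4 − 4 = 0.

0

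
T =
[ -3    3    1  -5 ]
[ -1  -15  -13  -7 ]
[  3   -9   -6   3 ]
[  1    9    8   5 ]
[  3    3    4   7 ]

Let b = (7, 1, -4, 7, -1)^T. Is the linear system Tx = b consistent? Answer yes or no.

Row reduce the augmented matrix [T | b].
R2 ← R2 − (1/3)·R1: [0, -16, -40/3, -16/3, -4/3]
R3 ← R3 + R1: [0, -6, -5, -2, 3]
R4 ← R4 + (1/3)·R1: [0, 10, 25/3, 10/3, 28/3]
R5 ← R5 + R1: [0, 6, 5, 2, 6]
R3 ← R3 − (3/8)·R2: [0, 0, 0, 0, 7/2]
R4 ← R4 + (5/8)·R2: [0, 0, 0, 0, 17/2]
R5 ← R5 + (3/8)·R2: [0, 0, 0, 0, 11/2]
R4 ← R4 − (17/7)·R3: [0, 0, 0, 0, 0]
R5 ← R5 − (11/7)·R3: [0, 0, 0, 0, 0]
The echelon form has 3 nonzero rows; the last pivot sits in the augmented column, so rank(T) = 2 but rank([T|b]) = 3.
Since the ranks differ, the system is inconsistent.

no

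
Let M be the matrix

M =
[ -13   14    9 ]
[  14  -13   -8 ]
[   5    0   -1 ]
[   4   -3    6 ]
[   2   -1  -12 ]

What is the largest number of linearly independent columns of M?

3

Row reduce to echelon form.
R2 ← R2 + (14/13)·R1: [0, 27/13, 22/13]
R3 ← R3 + (5/13)·R1: [0, 70/13, 32/13]
R4 ← R4 + (4/13)·R1: [0, 17/13, 114/13]
R5 ← R5 + (2/13)·R1: [0, 15/13, -138/13]
R3 ← R3 − (70/27)·R2: [0, 0, -52/27]
R4 ← R4 − (17/27)·R2: [0, 0, 208/27]
R5 ← R5 − (5/9)·R2: [0, 0, -104/9]
R4 ← R4 + (4)·R3: [0, 0, 0]
R5 ← R5 − (6)·R3: [0, 0, 0]
Echelon form has 3 nonzero rows, so rank(M) = 3.
The rank gives the maximum number of linearly independent columns: 3.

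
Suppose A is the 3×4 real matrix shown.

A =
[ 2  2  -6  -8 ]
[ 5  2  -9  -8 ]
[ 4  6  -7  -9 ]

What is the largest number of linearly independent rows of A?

3

Row reduce to echelon form.
R2 ← R2 − (5/2)·R1: [0, -3, 6, 12]
R3 ← R3 − (2)·R1: [0, 2, 5, 7]
R3 ← R3 + (2/3)·R2: [0, 0, 9, 15]
Echelon form has 3 nonzero rows, so rank(A) = 3.
The rank gives the maximum number of linearly independent rows: 3.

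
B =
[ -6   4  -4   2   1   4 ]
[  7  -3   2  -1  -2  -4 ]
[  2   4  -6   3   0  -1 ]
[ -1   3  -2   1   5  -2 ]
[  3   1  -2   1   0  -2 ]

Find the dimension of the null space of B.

Row reduce to echelon form.
R2 ← R2 + (7/6)·R1: [0, 5/3, -8/3, 4/3, -5/6, 2/3]
R3 ← R3 + (1/3)·R1: [0, 16/3, -22/3, 11/3, 1/3, 1/3]
R4 ← R4 − (1/6)·R1: [0, 7/3, -4/3, 2/3, 29/6, -8/3]
R5 ← R5 + (1/2)·R1: [0, 3, -4, 2, 1/2, 0]
R3 ← R3 − (16/5)·R2: [0, 0, 6/5, -3/5, 3, -9/5]
R4 ← R4 − (7/5)·R2: [0, 0, 12/5, -6/5, 6, -18/5]
R5 ← R5 − (9/5)·R2: [0, 0, 4/5, -2/5, 2, -6/5]
R4 ← R4 − (2)·R3: [0, 0, 0, 0, 0, 0]
R5 ← R5 − (2/3)·R3: [0, 0, 0, 0, 0, 0]
3 nonzero rows, so rank(B) = 3.
B has 6 columns; by rank–nullity, nullity = 6 − 3 = 3.

3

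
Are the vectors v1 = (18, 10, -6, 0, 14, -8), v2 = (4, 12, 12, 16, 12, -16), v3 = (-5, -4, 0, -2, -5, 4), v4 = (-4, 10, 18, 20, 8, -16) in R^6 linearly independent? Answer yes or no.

no

Form the matrix with these vectors as rows and row reduce.
R2 ← R2 − (2/9)·R1: [0, 88/9, 40/3, 16, 80/9, -128/9]
R3 ← R3 + (5/18)·R1: [0, -11/9, -5/3, -2, -10/9, 16/9]
R4 ← R4 + (2/9)·R1: [0, 110/9, 50/3, 20, 100/9, -160/9]
R3 ← R3 + (1/8)·R2: [0, 0, 0, 0, 0, 0]
R4 ← R4 − (5/4)·R2: [0, 0, 0, 0, 0, 0]
2 nonzero rows, so the 4 vectors span a space of dimension 2.
Since 2 < 4, the vectors are linearly dependent.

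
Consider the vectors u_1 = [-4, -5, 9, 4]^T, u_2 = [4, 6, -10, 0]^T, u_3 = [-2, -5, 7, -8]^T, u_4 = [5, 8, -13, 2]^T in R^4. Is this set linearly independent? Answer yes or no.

Form the matrix with these vectors as rows and row reduce.
R2 ← R2 + R1: [0, 1, -1, 4]
R3 ← R3 − (1/2)·R1: [0, -5/2, 5/2, -10]
R4 ← R4 + (5/4)·R1: [0, 7/4, -7/4, 7]
R3 ← R3 + (5/2)·R2: [0, 0, 0, 0]
R4 ← R4 − (7/4)·R2: [0, 0, 0, 0]
2 nonzero rows, so the 4 vectors span a space of dimension 2.
Since 2 < 4, the vectors are linearly dependent.

no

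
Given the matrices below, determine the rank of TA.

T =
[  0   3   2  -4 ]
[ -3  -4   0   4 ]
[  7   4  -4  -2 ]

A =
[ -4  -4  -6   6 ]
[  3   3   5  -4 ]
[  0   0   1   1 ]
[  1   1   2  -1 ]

First compute TA:
[[  5,   5,   9,  -6],
 [  4,   4,   6,  -6],
 [-18, -18, -30,  24]]
Now row reduce the product.
R2 ← R2 − (4/5)·R1: [0, 0, -6/5, -6/5]
R3 ← R3 + (18/5)·R1: [0, 0, 12/5, 12/5]
R3 ← R3 + (2)·R2: [0, 0, 0, 0]
2 nonzero rows, so rank(TA) = 2.

2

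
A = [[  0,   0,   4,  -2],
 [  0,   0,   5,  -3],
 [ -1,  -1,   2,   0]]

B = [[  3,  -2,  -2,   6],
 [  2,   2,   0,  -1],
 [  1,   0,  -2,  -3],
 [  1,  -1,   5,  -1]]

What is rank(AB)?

3

First compute AB:
[[  2,   2, -18, -10],
 [  2,   3, -25, -12],
 [ -3,   0,  -2, -11]]
Now row reduce the product.
R2 ← R2 − R1: [0, 1, -7, -2]
R3 ← R3 + (3/2)·R1: [0, 3, -29, -26]
R3 ← R3 − (3)·R2: [0, 0, -8, -20]
3 nonzero rows, so rank(AB) = 3.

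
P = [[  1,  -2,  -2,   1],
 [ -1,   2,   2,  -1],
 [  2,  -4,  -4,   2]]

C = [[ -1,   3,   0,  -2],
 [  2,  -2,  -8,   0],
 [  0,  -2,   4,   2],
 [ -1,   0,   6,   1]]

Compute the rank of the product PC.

1

First compute PC:
[[ -6,  11,  14,  -5],
 [  6, -11, -14,   5],
 [-12,  22,  28, -10]]
Now row reduce the product.
R2 ← R2 + R1: [0, 0, 0, 0]
R3 ← R3 − (2)·R1: [0, 0, 0, 0]
1 nonzero row, so rank(PC) = 1.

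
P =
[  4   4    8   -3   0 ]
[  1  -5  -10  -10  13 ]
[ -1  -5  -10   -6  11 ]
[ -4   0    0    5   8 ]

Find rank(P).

Row reduce to echelon form.
R2 ← R2 − (1/4)·R1: [0, -6, -12, -37/4, 13]
R3 ← R3 + (1/4)·R1: [0, -4, -8, -27/4, 11]
R4 ← R4 + R1: [0, 4, 8, 2, 8]
R3 ← R3 − (2/3)·R2: [0, 0, 0, -7/12, 7/3]
R4 ← R4 + (2/3)·R2: [0, 0, 0, -25/6, 50/3]
R4 ← R4 − (50/7)·R3: [0, 0, 0, 0, 0]
Echelon form has 3 nonzero rows, so rank(P) = 3.

3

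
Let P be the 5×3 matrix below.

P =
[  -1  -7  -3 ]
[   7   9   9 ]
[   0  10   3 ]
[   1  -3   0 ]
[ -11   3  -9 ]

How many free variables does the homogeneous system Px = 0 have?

Row reduce to echelon form.
R2 ← R2 + (7)·R1: [0, -40, -12]
R4 ← R4 + R1: [0, -10, -3]
R5 ← R5 − (11)·R1: [0, 80, 24]
R3 ← R3 + (1/4)·R2: [0, 0, 0]
R4 ← R4 − (1/4)·R2: [0, 0, 0]
R5 ← R5 + (2)·R2: [0, 0, 0]
2 nonzero rows, so rank(P) = 2.
P has 3 columns; by rank–nullity, nullity = 3 − 2 = 1.

1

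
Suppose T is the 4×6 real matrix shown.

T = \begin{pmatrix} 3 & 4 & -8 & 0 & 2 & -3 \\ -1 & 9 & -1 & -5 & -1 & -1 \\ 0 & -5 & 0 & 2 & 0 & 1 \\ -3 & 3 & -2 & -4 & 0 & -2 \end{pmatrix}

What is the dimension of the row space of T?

4

Row reduce to echelon form.
R2 ← R2 + (1/3)·R1: [0, 31/3, -11/3, -5, -1/3, -2]
R4 ← R4 + R1: [0, 7, -10, -4, 2, -5]
R3 ← R3 + (15/31)·R2: [0, 0, -55/31, -13/31, -5/31, 1/31]
R4 ← R4 − (21/31)·R2: [0, 0, -233/31, -19/31, 69/31, -113/31]
R4 ← R4 − (233/55)·R3: [0, 0, 0, 64/55, 32/11, -208/55]
Echelon form has 4 nonzero rows, so rank(T) = 4.
The row space has dimension equal to the rank: 4.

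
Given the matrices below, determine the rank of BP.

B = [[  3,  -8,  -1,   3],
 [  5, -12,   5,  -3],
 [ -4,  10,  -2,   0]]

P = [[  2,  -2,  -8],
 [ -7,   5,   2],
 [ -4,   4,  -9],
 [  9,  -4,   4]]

2

First compute BP:
[[ 93, -62, -19],
 [ 47, -38, -121],
 [-70,  50,  70]]
Now row reduce the product.
R2 ← R2 − (47/93)·R1: [0, -20/3, -10360/93]
R3 ← R3 + (70/93)·R1: [0, 10/3, 5180/93]
R3 ← R3 + (1/2)·R2: [0, 0, 0]
2 nonzero rows, so rank(BP) = 2.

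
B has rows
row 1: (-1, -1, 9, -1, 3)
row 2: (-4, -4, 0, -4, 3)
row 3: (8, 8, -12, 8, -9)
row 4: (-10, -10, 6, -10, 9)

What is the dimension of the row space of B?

2

Row reduce to echelon form.
R2 ← R2 − (4)·R1: [0, 0, -36, 0, -9]
R3 ← R3 + (8)·R1: [0, 0, 60, 0, 15]
R4 ← R4 − (10)·R1: [0, 0, -84, 0, -21]
R3 ← R3 + (5/3)·R2: [0, 0, 0, 0, 0]
R4 ← R4 − (7/3)·R2: [0, 0, 0, 0, 0]
Echelon form has 2 nonzero rows, so rank(B) = 2.
The row space has dimension equal to the rank: 2.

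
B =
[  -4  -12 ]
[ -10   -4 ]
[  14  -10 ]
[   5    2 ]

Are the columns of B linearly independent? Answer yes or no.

Row reduce B to echelon form.
R2 ← R2 − (5/2)·R1: [0, 26]
R3 ← R3 + (7/2)·R1: [0, -52]
R4 ← R4 + (5/4)·R1: [0, -13]
R3 ← R3 + (2)·R2: [0, 0]
R4 ← R4 + (1/2)·R2: [0, 0]
2 pivots among 2 columns.
Every column is a pivot column, so the columns are linearly independent.

yes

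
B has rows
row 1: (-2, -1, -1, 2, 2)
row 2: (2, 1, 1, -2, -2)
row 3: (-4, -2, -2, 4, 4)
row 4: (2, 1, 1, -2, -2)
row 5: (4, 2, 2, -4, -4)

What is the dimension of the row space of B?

Row reduce to echelon form.
R2 ← R2 + R1: [0, 0, 0, 0, 0]
R3 ← R3 − (2)·R1: [0, 0, 0, 0, 0]
R4 ← R4 + R1: [0, 0, 0, 0, 0]
R5 ← R5 + (2)·R1: [0, 0, 0, 0, 0]
Echelon form has 1 nonzero row, so rank(B) = 1.
The row space has dimension equal to the rank: 1.

1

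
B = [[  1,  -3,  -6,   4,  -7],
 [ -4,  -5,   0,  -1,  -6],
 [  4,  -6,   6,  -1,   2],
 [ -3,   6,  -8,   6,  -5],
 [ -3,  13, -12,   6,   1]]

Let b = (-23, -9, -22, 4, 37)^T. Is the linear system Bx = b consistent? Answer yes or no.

Row reduce the augmented matrix [B | b].
R2 ← R2 + (4)·R1: [0, -17, -24, 15, -34, -101]
R3 ← R3 − (4)·R1: [0, 6, 30, -17, 30, 70]
R4 ← R4 + (3)·R1: [0, -3, -26, 18, -26, -65]
R5 ← R5 + (3)·R1: [0, 4, -30, 18, -20, -32]
R3 ← R3 + (6/17)·R2: [0, 0, 366/17, -199/17, 18, 584/17]
R4 ← R4 − (3/17)·R2: [0, 0, -370/17, 261/17, -20, -802/17]
R5 ← R5 + (4/17)·R2: [0, 0, -606/17, 366/17, -28, -948/17]
R4 ← R4 + (185/183)·R3: [0, 0, 0, 644/183, -110/61, -2278/183]
R5 ← R5 + (101/61)·R3: [0, 0, 0, 131/61, 110/61, 68/61]
R5 ← R5 − (393/644)·R4: [0, 0, 0, 0, 935/322, 2805/322]
The echelon form has 5 nonzero rows, and every pivot lies in the first 5 columns, so rank(B) = rank([B|b]) = 5.
The system is consistent.

yes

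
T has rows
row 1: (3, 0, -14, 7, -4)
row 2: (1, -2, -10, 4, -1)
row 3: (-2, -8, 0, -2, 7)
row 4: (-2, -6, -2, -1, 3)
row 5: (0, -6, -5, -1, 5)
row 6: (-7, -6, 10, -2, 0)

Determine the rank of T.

Row reduce to echelon form.
R2 ← R2 − (1/3)·R1: [0, -2, -16/3, 5/3, 1/3]
R3 ← R3 + (2/3)·R1: [0, -8, -28/3, 8/3, 13/3]
R4 ← R4 + (2/3)·R1: [0, -6, -34/3, 11/3, 1/3]
R6 ← R6 + (7/3)·R1: [0, -6, -68/3, 43/3, -28/3]
R3 ← R3 − (4)·R2: [0, 0, 12, -4, 3]
R4 ← R4 − (3)·R2: [0, 0, 14/3, -4/3, -2/3]
R5 ← R5 − (3)·R2: [0, 0, 11, -6, 4]
R6 ← R6 − (3)·R2: [0, 0, -20/3, 28/3, -31/3]
R4 ← R4 − (7/18)·R3: [0, 0, 0, 2/9, -11/6]
R5 ← R5 − (11/12)·R3: [0, 0, 0, -7/3, 5/4]
R6 ← R6 + (5/9)·R3: [0, 0, 0, 64/9, -26/3]
R5 ← R5 + (21/2)·R4: [0, 0, 0, 0, -18]
R6 ← R6 − (32)·R4: [0, 0, 0, 0, 50]
R6 ← R6 + (25/9)·R5: [0, 0, 0, 0, 0]
Echelon form has 5 nonzero rows, so rank(T) = 5.

5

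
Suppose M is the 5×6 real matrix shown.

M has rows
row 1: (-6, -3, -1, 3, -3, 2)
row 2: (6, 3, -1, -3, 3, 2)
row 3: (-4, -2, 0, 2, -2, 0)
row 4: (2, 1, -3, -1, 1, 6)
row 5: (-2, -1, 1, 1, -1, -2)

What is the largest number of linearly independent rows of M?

Row reduce to echelon form.
R2 ← R2 + R1: [0, 0, -2, 0, 0, 4]
R3 ← R3 − (2/3)·R1: [0, 0, 2/3, 0, 0, -4/3]
R4 ← R4 + (1/3)·R1: [0, 0, -10/3, 0, 0, 20/3]
R5 ← R5 − (1/3)·R1: [0, 0, 4/3, 0, 0, -8/3]
R3 ← R3 + (1/3)·R2: [0, 0, 0, 0, 0, 0]
R4 ← R4 − (5/3)·R2: [0, 0, 0, 0, 0, 0]
R5 ← R5 + (2/3)·R2: [0, 0, 0, 0, 0, 0]
Echelon form has 2 nonzero rows, so rank(M) = 2.
The rank gives the maximum number of linearly independent rows: 2.

2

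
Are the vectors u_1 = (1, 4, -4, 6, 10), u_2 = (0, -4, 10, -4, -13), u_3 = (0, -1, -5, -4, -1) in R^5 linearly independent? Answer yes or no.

yes

Form the matrix with these vectors as rows and row reduce.
R3 ← R3 − (1/4)·R2: [0, 0, -15/2, -3, 9/4]
3 nonzero rows, so the 3 vectors span a space of dimension 3.
Since 3 = 3, the vectors are linearly independent.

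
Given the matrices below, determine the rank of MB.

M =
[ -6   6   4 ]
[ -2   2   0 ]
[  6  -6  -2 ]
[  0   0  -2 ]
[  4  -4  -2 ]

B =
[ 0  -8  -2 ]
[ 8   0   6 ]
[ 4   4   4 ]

1

First compute MB:
[[ 64,  64,  64],
 [ 16,  16,  16],
 [-56, -56, -56],
 [ -8,  -8,  -8],
 [-40, -40, -40]]
Now row reduce the product.
R2 ← R2 − (1/4)·R1: [0, 0, 0]
R3 ← R3 + (7/8)·R1: [0, 0, 0]
R4 ← R4 + (1/8)·R1: [0, 0, 0]
R5 ← R5 + (5/8)·R1: [0, 0, 0]
1 nonzero row, so rank(MB) = 1.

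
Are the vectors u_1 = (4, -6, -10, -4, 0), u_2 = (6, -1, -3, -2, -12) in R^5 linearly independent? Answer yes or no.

Form the matrix with these vectors as rows and row reduce.
R2 ← R2 − (3/2)·R1: [0, 8, 12, 4, -12]
2 nonzero rows, so the 2 vectors span a space of dimension 2.
Since 2 = 2, the vectors are linearly independent.

yes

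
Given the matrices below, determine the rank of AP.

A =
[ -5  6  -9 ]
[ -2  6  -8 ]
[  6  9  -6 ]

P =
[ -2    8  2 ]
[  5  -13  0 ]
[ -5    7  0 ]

First compute AP:
[[ 85, -181, -10],
 [ 74, -150,  -4],
 [ 63, -111,  12]]
Now row reduce the product.
R2 ← R2 − (74/85)·R1: [0, 644/85, 80/17]
R3 ← R3 − (63/85)·R1: [0, 1968/85, 330/17]
R3 ← R3 − (492/161)·R2: [0, 0, 810/161]
3 nonzero rows, so rank(AP) = 3.

3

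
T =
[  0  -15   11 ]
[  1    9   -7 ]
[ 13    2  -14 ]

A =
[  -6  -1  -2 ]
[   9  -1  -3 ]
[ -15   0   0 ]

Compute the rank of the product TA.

First compute TA:
[[-300,  15,  45],
 [180, -10, -29],
 [150, -15, -32]]
Now row reduce the product.
R2 ← R2 + (3/5)·R1: [0, -1, -2]
R3 ← R3 + (1/2)·R1: [0, -15/2, -19/2]
R3 ← R3 − (15/2)·R2: [0, 0, 11/2]
3 nonzero rows, so rank(TA) = 3.

3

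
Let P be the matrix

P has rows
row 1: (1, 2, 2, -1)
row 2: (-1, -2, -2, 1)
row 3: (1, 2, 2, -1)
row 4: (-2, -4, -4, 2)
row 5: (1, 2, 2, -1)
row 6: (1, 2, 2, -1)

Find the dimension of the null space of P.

Row reduce to echelon form.
R2 ← R2 + R1: [0, 0, 0, 0]
R3 ← R3 − R1: [0, 0, 0, 0]
R4 ← R4 + (2)·R1: [0, 0, 0, 0]
R5 ← R5 − R1: [0, 0, 0, 0]
R6 ← R6 − R1: [0, 0, 0, 0]
1 nonzero row, so rank(P) = 1.
P has 4 columns; by rank–nullity, nullity = 4 − 1 = 3.

3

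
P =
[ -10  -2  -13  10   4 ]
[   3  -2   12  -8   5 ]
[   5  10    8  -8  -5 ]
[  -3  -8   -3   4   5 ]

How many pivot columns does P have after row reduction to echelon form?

3

Row reduce to echelon form.
R2 ← R2 + (3/10)·R1: [0, -13/5, 81/10, -5, 31/5]
R3 ← R3 + (1/2)·R1: [0, 9, 3/2, -3, -3]
R4 ← R4 − (3/10)·R1: [0, -37/5, 9/10, 1, 19/5]
R3 ← R3 + (45/13)·R2: [0, 0, 384/13, -264/13, 240/13]
R4 ← R4 − (37/13)·R2: [0, 0, -288/13, 198/13, -180/13]
R4 ← R4 + (3/4)·R3: [0, 0, 0, 0, 0]
Echelon form has 3 nonzero rows, so rank(P) = 3.
Each nonzero row contributes one pivot column: 3 pivot columns.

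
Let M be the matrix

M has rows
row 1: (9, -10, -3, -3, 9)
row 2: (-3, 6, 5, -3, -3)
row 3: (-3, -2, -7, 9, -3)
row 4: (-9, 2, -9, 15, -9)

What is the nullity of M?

3

Row reduce to echelon form.
R2 ← R2 + (1/3)·R1: [0, 8/3, 4, -4, 0]
R3 ← R3 + (1/3)·R1: [0, -16/3, -8, 8, 0]
R4 ← R4 + R1: [0, -8, -12, 12, 0]
R3 ← R3 + (2)·R2: [0, 0, 0, 0, 0]
R4 ← R4 + (3)·R2: [0, 0, 0, 0, 0]
2 nonzero rows, so rank(M) = 2.
M has 5 columns; by rank–nullity, nullity = 5 − 2 = 3.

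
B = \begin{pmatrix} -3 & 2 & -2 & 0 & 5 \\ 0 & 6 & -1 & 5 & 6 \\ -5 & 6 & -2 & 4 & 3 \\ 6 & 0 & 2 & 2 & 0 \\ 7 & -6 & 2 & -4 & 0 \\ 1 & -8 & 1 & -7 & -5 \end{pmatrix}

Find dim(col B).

Row reduce to echelon form.
R3 ← R3 − (5/3)·R1: [0, 8/3, 4/3, 4, -16/3]
R4 ← R4 + (2)·R1: [0, 4, -2, 2, 10]
R5 ← R5 + (7/3)·R1: [0, -4/3, -8/3, -4, 35/3]
R6 ← R6 + (1/3)·R1: [0, -22/3, 1/3, -7, -10/3]
R3 ← R3 − (4/9)·R2: [0, 0, 16/9, 16/9, -8]
R4 ← R4 − (2/3)·R2: [0, 0, -4/3, -4/3, 6]
R5 ← R5 + (2/9)·R2: [0, 0, -26/9, -26/9, 13]
R6 ← R6 + (11/9)·R2: [0, 0, -8/9, -8/9, 4]
R4 ← R4 + (3/4)·R3: [0, 0, 0, 0, 0]
R5 ← R5 + (13/8)·R3: [0, 0, 0, 0, 0]
R6 ← R6 + (1/2)·R3: [0, 0, 0, 0, 0]
Echelon form has 3 nonzero rows, so rank(B) = 3.
The column space has dimension equal to the rank: 3.

3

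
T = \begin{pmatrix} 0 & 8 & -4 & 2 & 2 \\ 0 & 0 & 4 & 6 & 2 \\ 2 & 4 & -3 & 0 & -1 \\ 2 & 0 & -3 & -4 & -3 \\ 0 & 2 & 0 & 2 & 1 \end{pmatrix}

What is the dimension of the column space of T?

Row reduce to echelon form.
Swap R1 ↔ R3
R4 ← R4 − R1: [0, -4, 0, -4, -2]
Swap R2 ↔ R3
R4 ← R4 + (1/2)·R2: [0, 0, -2, -3, -1]
R5 ← R5 − (1/4)·R2: [0, 0, 1, 3/2, 1/2]
R4 ← R4 + (1/2)·R3: [0, 0, 0, 0, 0]
R5 ← R5 − (1/4)·R3: [0, 0, 0, 0, 0]
Echelon form has 3 nonzero rows, so rank(T) = 3.
The column space has dimension equal to the rank: 3.

3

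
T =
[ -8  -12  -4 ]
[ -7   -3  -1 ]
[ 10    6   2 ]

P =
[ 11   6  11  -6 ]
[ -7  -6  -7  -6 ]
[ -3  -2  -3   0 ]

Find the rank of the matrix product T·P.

2

First compute TP:
[[  8,  32,   8, 120],
 [-53, -22, -53,  60],
 [ 62,  20,  62, -96]]
Now row reduce the product.
R2 ← R2 + (53/8)·R1: [0, 190, 0, 855]
R3 ← R3 − (31/4)·R1: [0, -228, 0, -1026]
R3 ← R3 + (6/5)·R2: [0, 0, 0, 0]
2 nonzero rows, so rank(TP) = 2.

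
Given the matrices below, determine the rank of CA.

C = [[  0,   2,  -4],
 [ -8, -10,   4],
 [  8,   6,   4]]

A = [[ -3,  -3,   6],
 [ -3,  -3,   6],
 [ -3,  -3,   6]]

First compute CA:
[[  6,   6, -12],
 [ 42,  42, -84],
 [-54, -54, 108]]
Now row reduce the product.
R2 ← R2 − (7)·R1: [0, 0, 0]
R3 ← R3 + (9)·R1: [0, 0, 0]
1 nonzero row, so rank(CA) = 1.

1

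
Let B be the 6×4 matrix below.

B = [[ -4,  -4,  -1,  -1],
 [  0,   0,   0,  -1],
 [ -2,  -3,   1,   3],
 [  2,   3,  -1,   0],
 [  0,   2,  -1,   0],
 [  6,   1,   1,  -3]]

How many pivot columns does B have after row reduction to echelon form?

Row reduce to echelon form.
R3 ← R3 − (1/2)·R1: [0, -1, 3/2, 7/2]
R4 ← R4 + (1/2)·R1: [0, 1, -3/2, -1/2]
R6 ← R6 + (3/2)·R1: [0, -5, -1/2, -9/2]
Swap R2 ↔ R3
R4 ← R4 + R2: [0, 0, 0, 3]
R5 ← R5 + (2)·R2: [0, 0, 2, 7]
R6 ← R6 − (5)·R2: [0, 0, -8, -22]
Swap R3 ↔ R5
R6 ← R6 + (4)·R3: [0, 0, 0, 6]
R5 ← R5 + (1/3)·R4: [0, 0, 0, 0]
R6 ← R6 − (2)·R4: [0, 0, 0, 0]
Echelon form has 4 nonzero rows, so rank(B) = 4.
Each nonzero row contributes one pivot column: 4 pivot columns.

4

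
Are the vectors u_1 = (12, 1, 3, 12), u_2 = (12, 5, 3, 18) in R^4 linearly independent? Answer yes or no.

Form the matrix with these vectors as rows and row reduce.
R2 ← R2 − R1: [0, 4, 0, 6]
2 nonzero rows, so the 2 vectors span a space of dimension 2.
Since 2 = 2, the vectors are linearly independent.

yes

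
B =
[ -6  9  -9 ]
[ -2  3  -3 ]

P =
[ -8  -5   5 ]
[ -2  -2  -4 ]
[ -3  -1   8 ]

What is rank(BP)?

First compute BP:
[[ 57,  21, -138],
 [ 19,   7, -46]]
Now row reduce the product.
R2 ← R2 − (1/3)·R1: [0, 0, 0]
1 nonzero row, so rank(BP) = 1.

1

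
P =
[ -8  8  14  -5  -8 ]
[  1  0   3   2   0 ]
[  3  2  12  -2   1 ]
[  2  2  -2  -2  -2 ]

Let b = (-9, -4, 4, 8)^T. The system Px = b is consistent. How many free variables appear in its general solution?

1

Row reduce the augmented matrix [P | b].
R2 ← R2 + (1/8)·R1: [0, 1, 19/4, 11/8, -1, -41/8]
R3 ← R3 + (3/8)·R1: [0, 5, 69/4, -31/8, -2, 5/8]
R4 ← R4 + (1/4)·R1: [0, 4, 3/2, -13/4, -4, 23/4]
R3 ← R3 − (5)·R2: [0, 0, -13/2, -43/4, 3, 105/4]
R4 ← R4 − (4)·R2: [0, 0, -35/2, -35/4, 0, 105/4]
R4 ← R4 − (35/13)·R3: [0, 0, 0, 525/26, -105/13, -1155/26]
The echelon form has 4 nonzero rows, and every pivot lies in the first 5 columns, so rank(P) = rank([P|b]) = 4.
The system is consistent.
Free variables = (unknowns) − (rank) = 5 − 4 = 1.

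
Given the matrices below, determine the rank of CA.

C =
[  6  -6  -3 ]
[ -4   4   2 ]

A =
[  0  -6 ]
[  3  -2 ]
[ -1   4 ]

First compute CA:
[[-15, -36],
 [ 10,  24]]
Now row reduce the product.
R2 ← R2 + (2/3)·R1: [0, 0]
1 nonzero row, so rank(CA) = 1.

1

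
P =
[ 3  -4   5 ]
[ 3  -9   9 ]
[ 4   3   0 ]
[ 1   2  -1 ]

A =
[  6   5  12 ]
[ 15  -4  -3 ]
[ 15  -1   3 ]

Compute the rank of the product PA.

First compute PA:
[[ 33,  26,  63],
 [ 18,  42,  90],
 [ 69,   8,  39],
 [ 21,  -2,   3]]
Now row reduce the product.
R2 ← R2 − (6/11)·R1: [0, 306/11, 612/11]
R3 ← R3 − (23/11)·R1: [0, -510/11, -1020/11]
R4 ← R4 − (7/11)·R1: [0, -204/11, -408/11]
R3 ← R3 + (5/3)·R2: [0, 0, 0]
R4 ← R4 + (2/3)·R2: [0, 0, 0]
2 nonzero rows, so rank(PA) = 2.

2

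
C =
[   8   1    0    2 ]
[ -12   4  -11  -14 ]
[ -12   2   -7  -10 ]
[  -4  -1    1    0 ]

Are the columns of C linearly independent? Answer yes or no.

Row reduce C to echelon form.
R2 ← R2 + (3/2)·R1: [0, 11/2, -11, -11]
R3 ← R3 + (3/2)·R1: [0, 7/2, -7, -7]
R4 ← R4 + (1/2)·R1: [0, -1/2, 1, 1]
R3 ← R3 − (7/11)·R2: [0, 0, 0, 0]
R4 ← R4 + (1/11)·R2: [0, 0, 0, 0]
2 pivots among 4 columns.
Only 2 < 4 pivot columns, so the columns are linearly dependent.

no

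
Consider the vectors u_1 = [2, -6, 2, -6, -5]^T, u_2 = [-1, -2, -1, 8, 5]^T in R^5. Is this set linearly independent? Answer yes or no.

Form the matrix with these vectors as rows and row reduce.
R2 ← R2 + (1/2)·R1: [0, -5, 0, 5, 5/2]
2 nonzero rows, so the 2 vectors span a space of dimension 2.
Since 2 = 2, the vectors are linearly independent.

yes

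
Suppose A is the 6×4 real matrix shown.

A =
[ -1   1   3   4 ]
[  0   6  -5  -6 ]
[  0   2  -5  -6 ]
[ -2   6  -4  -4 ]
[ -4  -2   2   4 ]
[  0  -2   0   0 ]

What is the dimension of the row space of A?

Row reduce to echelon form.
R4 ← R4 − (2)·R1: [0, 4, -10, -12]
R5 ← R5 − (4)·R1: [0, -6, -10, -12]
R3 ← R3 − (1/3)·R2: [0, 0, -10/3, -4]
R4 ← R4 − (2/3)·R2: [0, 0, -20/3, -8]
R5 ← R5 + R2: [0, 0, -15, -18]
R6 ← R6 + (1/3)·R2: [0, 0, -5/3, -2]
R4 ← R4 − (2)·R3: [0, 0, 0, 0]
R5 ← R5 − (9/2)·R3: [0, 0, 0, 0]
R6 ← R6 − (1/2)·R3: [0, 0, 0, 0]
Echelon form has 3 nonzero rows, so rank(A) = 3.
The row space has dimension equal to the rank: 3.

3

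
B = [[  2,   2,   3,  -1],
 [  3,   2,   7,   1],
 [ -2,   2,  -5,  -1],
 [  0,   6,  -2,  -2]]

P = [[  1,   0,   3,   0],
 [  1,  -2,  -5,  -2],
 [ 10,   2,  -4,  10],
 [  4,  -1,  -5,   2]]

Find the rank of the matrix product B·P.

3

First compute BP:
[[ 30,   3, -11,  24],
 [ 79,   9, -34,  68],
 [-54, -13,   9, -56],
 [-22, -14, -12, -36]]
Now row reduce the product.
R2 ← R2 − (79/30)·R1: [0, 11/10, -151/30, 24/5]
R3 ← R3 + (9/5)·R1: [0, -38/5, -54/5, -64/5]
R4 ← R4 + (11/15)·R1: [0, -59/5, -301/15, -92/5]
R3 ← R3 + (76/11)·R2: [0, 0, -1504/33, 224/11]
R4 ← R4 + (118/11)·R2: [0, 0, -2444/33, 364/11]
R4 ← R4 − (13/8)·R3: [0, 0, 0, 0]
3 nonzero rows, so rank(BP) = 3.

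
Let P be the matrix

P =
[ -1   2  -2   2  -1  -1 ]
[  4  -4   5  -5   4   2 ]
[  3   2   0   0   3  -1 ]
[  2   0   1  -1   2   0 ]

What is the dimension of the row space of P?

2

Row reduce to echelon form.
R2 ← R2 + (4)·R1: [0, 4, -3, 3, 0, -2]
R3 ← R3 + (3)·R1: [0, 8, -6, 6, 0, -4]
R4 ← R4 + (2)·R1: [0, 4, -3, 3, 0, -2]
R3 ← R3 − (2)·R2: [0, 0, 0, 0, 0, 0]
R4 ← R4 − R2: [0, 0, 0, 0, 0, 0]
Echelon form has 2 nonzero rows, so rank(P) = 2.
The row space has dimension equal to the rank: 2.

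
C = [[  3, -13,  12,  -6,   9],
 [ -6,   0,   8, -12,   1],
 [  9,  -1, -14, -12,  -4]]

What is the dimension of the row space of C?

3

Row reduce to echelon form.
R2 ← R2 + (2)·R1: [0, -26, 32, -24, 19]
R3 ← R3 − (3)·R1: [0, 38, -50, 6, -31]
R3 ← R3 + (19/13)·R2: [0, 0, -42/13, -378/13, -42/13]
Echelon form has 3 nonzero rows, so rank(C) = 3.
The row space has dimension equal to the rank: 3.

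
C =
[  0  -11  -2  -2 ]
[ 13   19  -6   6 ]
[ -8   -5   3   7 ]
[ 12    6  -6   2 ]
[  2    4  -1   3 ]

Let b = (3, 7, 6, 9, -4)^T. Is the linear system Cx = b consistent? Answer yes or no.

no

Row reduce the augmented matrix [C | b].
Swap R1 ↔ R2
R3 ← R3 + (8/13)·R1: [0, 87/13, -9/13, 139/13, 134/13]
R4 ← R4 − (12/13)·R1: [0, -150/13, -6/13, -46/13, 33/13]
R5 ← R5 − (2/13)·R1: [0, 14/13, -1/13, 27/13, -66/13]
R3 ← R3 + (87/143)·R2: [0, 0, -21/11, 1355/143, 1735/143]
R4 ← R4 − (150/143)·R2: [0, 0, 18/11, -206/143, -87/143]
R5 ← R5 + (14/143)·R2: [0, 0, -3/11, 269/143, -684/143]
R4 ← R4 + (6/7)·R3: [0, 0, 0, 608/91, 891/91]
R5 ← R5 − (1/7)·R3: [0, 0, 0, 48/91, -593/91]
R5 ← R5 − (3/38)·R4: [0, 0, 0, 0, -277/38]
The echelon form has 5 nonzero rows; the last pivot sits in the augmented column, so rank(C) = 4 but rank([C|b]) = 5.
Since the ranks differ, the system is inconsistent.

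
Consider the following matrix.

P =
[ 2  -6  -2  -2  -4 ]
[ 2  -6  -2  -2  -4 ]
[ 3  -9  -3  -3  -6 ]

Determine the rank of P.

1

Row reduce to echelon form.
R2 ← R2 − R1: [0, 0, 0, 0, 0]
R3 ← R3 − (3/2)·R1: [0, 0, 0, 0, 0]
Echelon form has 1 nonzero row, so rank(P) = 1.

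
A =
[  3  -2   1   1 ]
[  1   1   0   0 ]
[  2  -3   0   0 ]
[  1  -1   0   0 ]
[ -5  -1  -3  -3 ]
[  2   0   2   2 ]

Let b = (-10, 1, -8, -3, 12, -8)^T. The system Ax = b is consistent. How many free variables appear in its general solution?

Row reduce the augmented matrix [A | b].
R2 ← R2 − (1/3)·R1: [0, 5/3, -1/3, -1/3, 13/3]
R3 ← R3 − (2/3)·R1: [0, -5/3, -2/3, -2/3, -4/3]
R4 ← R4 − (1/3)·R1: [0, -1/3, -1/3, -1/3, 1/3]
R5 ← R5 + (5/3)·R1: [0, -13/3, -4/3, -4/3, -14/3]
R6 ← R6 − (2/3)·R1: [0, 4/3, 4/3, 4/3, -4/3]
R3 ← R3 + R2: [0, 0, -1, -1, 3]
R4 ← R4 + (1/5)·R2: [0, 0, -2/5, -2/5, 6/5]
R5 ← R5 + (13/5)·R2: [0, 0, -11/5, -11/5, 33/5]
R6 ← R6 − (4/5)·R2: [0, 0, 8/5, 8/5, -24/5]
R4 ← R4 − (2/5)·R3: [0, 0, 0, 0, 0]
R5 ← R5 − (11/5)·R3: [0, 0, 0, 0, 0]
R6 ← R6 + (8/5)·R3: [0, 0, 0, 0, 0]
The echelon form has 3 nonzero rows, and every pivot lies in the first 4 columns, so rank(A) = rank([A|b]) = 3.
The system is consistent.
Free variables = (unknowns) − (rank) = 4 − 3 = 1.

1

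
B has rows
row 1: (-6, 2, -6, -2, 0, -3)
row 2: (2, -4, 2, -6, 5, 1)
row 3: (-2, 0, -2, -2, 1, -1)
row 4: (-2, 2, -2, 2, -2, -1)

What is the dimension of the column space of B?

2

Row reduce to echelon form.
R2 ← R2 + (1/3)·R1: [0, -10/3, 0, -20/3, 5, 0]
R3 ← R3 − (1/3)·R1: [0, -2/3, 0, -4/3, 1, 0]
R4 ← R4 − (1/3)·R1: [0, 4/3, 0, 8/3, -2, 0]
R3 ← R3 − (1/5)·R2: [0, 0, 0, 0, 0, 0]
R4 ← R4 + (2/5)·R2: [0, 0, 0, 0, 0, 0]
Echelon form has 2 nonzero rows, so rank(B) = 2.
The column space has dimension equal to the rank: 2.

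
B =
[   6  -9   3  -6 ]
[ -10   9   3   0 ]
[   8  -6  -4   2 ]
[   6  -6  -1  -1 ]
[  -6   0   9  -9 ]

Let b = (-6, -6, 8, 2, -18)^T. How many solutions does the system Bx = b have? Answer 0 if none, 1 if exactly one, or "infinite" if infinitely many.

Row reduce the augmented matrix [B | b].
R2 ← R2 + (5/3)·R1: [0, -6, 8, -10, -16]
R3 ← R3 − (4/3)·R1: [0, 6, -8, 10, 16]
R4 ← R4 − R1: [0, 3, -4, 5, 8]
R5 ← R5 + R1: [0, -9, 12, -15, -24]
R3 ← R3 + R2: [0, 0, 0, 0, 0]
R4 ← R4 + (1/2)·R2: [0, 0, 0, 0, 0]
R5 ← R5 − (3/2)·R2: [0, 0, 0, 0, 0]
The echelon form has 2 nonzero rows, and every pivot lies in the first 4 columns, so rank(B) = rank([B|b]) = 2.
The system is consistent.
rank = 2 < 4 unknowns, so there are infinitely many solutions.

infinite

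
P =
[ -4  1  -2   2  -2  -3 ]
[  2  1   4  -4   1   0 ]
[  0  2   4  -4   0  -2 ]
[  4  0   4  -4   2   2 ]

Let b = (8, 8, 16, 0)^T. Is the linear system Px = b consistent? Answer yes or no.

Row reduce the augmented matrix [P | b].
R2 ← R2 + (1/2)·R1: [0, 3/2, 3, -3, 0, -3/2, 12]
R4 ← R4 + R1: [0, 1, 2, -2, 0, -1, 8]
R3 ← R3 − (4/3)·R2: [0, 0, 0, 0, 0, 0, 0]
R4 ← R4 − (2/3)·R2: [0, 0, 0, 0, 0, 0, 0]
The echelon form has 2 nonzero rows, and every pivot lies in the first 6 columns, so rank(P) = rank([P|b]) = 2.
The system is consistent.

yes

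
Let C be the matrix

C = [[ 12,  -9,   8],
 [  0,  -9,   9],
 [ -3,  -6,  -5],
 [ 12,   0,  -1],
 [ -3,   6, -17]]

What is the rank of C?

3

Row reduce to echelon form.
R3 ← R3 + (1/4)·R1: [0, -33/4, -3]
R4 ← R4 − R1: [0, 9, -9]
R5 ← R5 + (1/4)·R1: [0, 15/4, -15]
R3 ← R3 − (11/12)·R2: [0, 0, -45/4]
R4 ← R4 + R2: [0, 0, 0]
R5 ← R5 + (5/12)·R2: [0, 0, -45/4]
R5 ← R5 − R3: [0, 0, 0]
Echelon form has 3 nonzero rows, so rank(C) = 3.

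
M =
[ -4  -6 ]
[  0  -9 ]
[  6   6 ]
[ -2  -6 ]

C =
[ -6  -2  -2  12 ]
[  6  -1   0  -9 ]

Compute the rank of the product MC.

First compute MC:
[[-12,  14,   8,   6],
 [-54,   9,   0,  81],
 [  0, -18, -12,  18],
 [-24,  10,   4,  30]]
Now row reduce the product.
R2 ← R2 − (9/2)·R1: [0, -54, -36, 54]
R4 ← R4 − (2)·R1: [0, -18, -12, 18]
R3 ← R3 − (1/3)·R2: [0, 0, 0, 0]
R4 ← R4 − (1/3)·R2: [0, 0, 0, 0]
2 nonzero rows, so rank(MC) = 2.

2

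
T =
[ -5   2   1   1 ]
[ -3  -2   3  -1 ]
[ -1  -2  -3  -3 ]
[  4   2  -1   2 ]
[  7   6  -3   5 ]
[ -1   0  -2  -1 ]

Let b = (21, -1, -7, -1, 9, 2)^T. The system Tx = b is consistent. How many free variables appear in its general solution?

1

Row reduce the augmented matrix [T | b].
R2 ← R2 − (3/5)·R1: [0, -16/5, 12/5, -8/5, -68/5]
R3 ← R3 − (1/5)·R1: [0, -12/5, -16/5, -16/5, -56/5]
R4 ← R4 + (4/5)·R1: [0, 18/5, -1/5, 14/5, 79/5]
R5 ← R5 + (7/5)·R1: [0, 44/5, -8/5, 32/5, 192/5]
R6 ← R6 − (1/5)·R1: [0, -2/5, -11/5, -6/5, -11/5]
R3 ← R3 − (3/4)·R2: [0, 0, -5, -2, -1]
R4 ← R4 + (9/8)·R2: [0, 0, 5/2, 1, 1/2]
R5 ← R5 + (11/4)·R2: [0, 0, 5, 2, 1]
R6 ← R6 − (1/8)·R2: [0, 0, -5/2, -1, -1/2]
R4 ← R4 + (1/2)·R3: [0, 0, 0, 0, 0]
R5 ← R5 + R3: [0, 0, 0, 0, 0]
R6 ← R6 − (1/2)·R3: [0, 0, 0, 0, 0]
The echelon form has 3 nonzero rows, and every pivot lies in the first 4 columns, so rank(T) = rank([T|b]) = 3.
The system is consistent.
Free variables = (unknowns) − (rank) = 4 − 3 = 1.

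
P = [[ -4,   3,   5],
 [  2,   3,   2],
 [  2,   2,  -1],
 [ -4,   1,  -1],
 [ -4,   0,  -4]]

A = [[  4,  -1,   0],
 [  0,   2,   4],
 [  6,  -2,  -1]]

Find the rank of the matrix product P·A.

First compute PA:
[[ 14,   0,   7],
 [ 20,   0,  10],
 [  2,   4,   9],
 [-22,   8,   5],
 [-40,  12,   4]]
Now row reduce the product.
R2 ← R2 − (10/7)·R1: [0, 0, 0]
R3 ← R3 − (1/7)·R1: [0, 4, 8]
R4 ← R4 + (11/7)·R1: [0, 8, 16]
R5 ← R5 + (20/7)·R1: [0, 12, 24]
Swap R2 ↔ R3
R4 ← R4 − (2)·R2: [0, 0, 0]
R5 ← R5 − (3)·R2: [0, 0, 0]
2 nonzero rows, so rank(PA) = 2.

2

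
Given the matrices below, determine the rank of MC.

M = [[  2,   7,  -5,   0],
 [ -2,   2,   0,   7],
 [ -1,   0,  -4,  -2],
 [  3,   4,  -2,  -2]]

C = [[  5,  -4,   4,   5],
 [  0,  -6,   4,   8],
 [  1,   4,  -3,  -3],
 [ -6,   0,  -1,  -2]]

First compute MC:
[[  5, -70,  51,  81],
 [-52,  -4,  -7,  -8],
 [  3, -12,  10,  11],
 [ 25, -44,  36,  57]]
Now row reduce the product.
R2 ← R2 + (52/5)·R1: [0, -732, 2617/5, 4172/5]
R3 ← R3 − (3/5)·R1: [0, 30, -103/5, -188/5]
R4 ← R4 − (5)·R1: [0, 306, -219, -348]
R3 ← R3 + (5/122)·R2: [0, 0, 519/610, -1038/305]
R4 ← R4 + (51/122)·R2: [0, 0, -123/610, 246/305]
R4 ← R4 + (41/173)·R3: [0, 0, 0, 0]
3 nonzero rows, so rank(MC) = 3.

3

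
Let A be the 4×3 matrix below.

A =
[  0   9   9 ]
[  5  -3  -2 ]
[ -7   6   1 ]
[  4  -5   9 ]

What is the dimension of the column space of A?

Row reduce to echelon form.
Swap R1 ↔ R2
R3 ← R3 + (7/5)·R1: [0, 9/5, -9/5]
R4 ← R4 − (4/5)·R1: [0, -13/5, 53/5]
R3 ← R3 − (1/5)·R2: [0, 0, -18/5]
R4 ← R4 + (13/45)·R2: [0, 0, 66/5]
R4 ← R4 + (11/3)·R3: [0, 0, 0]
Echelon form has 3 nonzero rows, so rank(A) = 3.
The column space has dimension equal to the rank: 3.

3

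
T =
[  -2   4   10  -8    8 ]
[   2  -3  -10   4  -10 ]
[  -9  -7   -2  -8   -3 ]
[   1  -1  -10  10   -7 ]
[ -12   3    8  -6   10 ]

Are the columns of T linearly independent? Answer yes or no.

Row reduce T to echelon form.
R2 ← R2 + R1: [0, 1, 0, -4, -2]
R3 ← R3 − (9/2)·R1: [0, -25, -47, 28, -39]
R4 ← R4 + (1/2)·R1: [0, 1, -5, 6, -3]
R5 ← R5 − (6)·R1: [0, -21, -52, 42, -38]
R3 ← R3 + (25)·R2: [0, 0, -47, -72, -89]
R4 ← R4 − R2: [0, 0, -5, 10, -1]
R5 ← R5 + (21)·R2: [0, 0, -52, -42, -80]
R4 ← R4 − (5/47)·R3: [0, 0, 0, 830/47, 398/47]
R5 ← R5 − (52/47)·R3: [0, 0, 0, 1770/47, 868/47]
R5 ← R5 − (177/83)·R4: [0, 0, 0, 0, 34/83]
5 pivots among 5 columns.
Every column is a pivot column, so the columns are linearly independent.

yes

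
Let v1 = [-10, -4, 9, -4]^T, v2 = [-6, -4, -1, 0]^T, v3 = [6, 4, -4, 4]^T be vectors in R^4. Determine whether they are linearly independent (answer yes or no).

yes

Form the matrix with these vectors as rows and row reduce.
R2 ← R2 − (3/5)·R1: [0, -8/5, -32/5, 12/5]
R3 ← R3 + (3/5)·R1: [0, 8/5, 7/5, 8/5]
R3 ← R3 + R2: [0, 0, -5, 4]
3 nonzero rows, so the 3 vectors span a space of dimension 3.
Since 3 = 3, the vectors are linearly independent.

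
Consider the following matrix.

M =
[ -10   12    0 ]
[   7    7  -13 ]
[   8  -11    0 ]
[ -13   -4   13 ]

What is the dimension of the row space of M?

3

Row reduce to echelon form.
R2 ← R2 + (7/10)·R1: [0, 77/5, -13]
R3 ← R3 + (4/5)·R1: [0, -7/5, 0]
R4 ← R4 − (13/10)·R1: [0, -98/5, 13]
R3 ← R3 + (1/11)·R2: [0, 0, -13/11]
R4 ← R4 + (14/11)·R2: [0, 0, -39/11]
R4 ← R4 − (3)·R3: [0, 0, 0]
Echelon form has 3 nonzero rows, so rank(M) = 3.
The row space has dimension equal to the rank: 3.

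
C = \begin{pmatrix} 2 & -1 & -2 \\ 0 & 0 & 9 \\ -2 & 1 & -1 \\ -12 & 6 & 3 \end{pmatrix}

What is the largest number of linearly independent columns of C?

2

Row reduce to echelon form.
R3 ← R3 + R1: [0, 0, -3]
R4 ← R4 + (6)·R1: [0, 0, -9]
R3 ← R3 + (1/3)·R2: [0, 0, 0]
R4 ← R4 + R2: [0, 0, 0]
Echelon form has 2 nonzero rows, so rank(C) = 2.
The rank gives the maximum number of linearly independent columns: 2.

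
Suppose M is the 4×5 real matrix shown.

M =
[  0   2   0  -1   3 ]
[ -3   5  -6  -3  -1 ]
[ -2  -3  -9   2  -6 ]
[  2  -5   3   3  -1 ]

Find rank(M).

Row reduce to echelon form.
Swap R1 ↔ R2
R3 ← R3 − (2/3)·R1: [0, -19/3, -5, 4, -16/3]
R4 ← R4 + (2/3)·R1: [0, -5/3, -1, 1, -5/3]
R3 ← R3 + (19/6)·R2: [0, 0, -5, 5/6, 25/6]
R4 ← R4 + (5/6)·R2: [0, 0, -1, 1/6, 5/6]
R4 ← R4 − (1/5)·R3: [0, 0, 0, 0, 0]
Echelon form has 3 nonzero rows, so rank(M) = 3.

3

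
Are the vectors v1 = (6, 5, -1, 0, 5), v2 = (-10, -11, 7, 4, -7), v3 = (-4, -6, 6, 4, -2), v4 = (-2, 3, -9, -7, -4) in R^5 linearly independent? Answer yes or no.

no

Form the matrix with these vectors as rows and row reduce.
R2 ← R2 + (5/3)·R1: [0, -8/3, 16/3, 4, 4/3]
R3 ← R3 + (2/3)·R1: [0, -8/3, 16/3, 4, 4/3]
R4 ← R4 + (1/3)·R1: [0, 14/3, -28/3, -7, -7/3]
R3 ← R3 − R2: [0, 0, 0, 0, 0]
R4 ← R4 + (7/4)·R2: [0, 0, 0, 0, 0]
2 nonzero rows, so the 4 vectors span a space of dimension 2.
Since 2 < 4, the vectors are linearly dependent.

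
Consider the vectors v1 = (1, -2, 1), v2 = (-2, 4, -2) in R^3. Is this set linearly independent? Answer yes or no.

no

Form the matrix with these vectors as rows and row reduce.
R2 ← R2 + (2)·R1: [0, 0, 0]
1 nonzero row, so the 2 vectors span a space of dimension 1.
Since 1 < 2, the vectors are linearly dependent.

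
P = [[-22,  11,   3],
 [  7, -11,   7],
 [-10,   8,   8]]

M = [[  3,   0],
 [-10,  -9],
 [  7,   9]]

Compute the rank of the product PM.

2

First compute PM:
[[-155, -72],
 [180, 162],
 [-54,   0]]
Now row reduce the product.
R2 ← R2 + (36/31)·R1: [0, 2430/31]
R3 ← R3 − (54/155)·R1: [0, 3888/155]
R3 ← R3 − (8/25)·R2: [0, 0]
2 nonzero rows, so rank(PM) = 2.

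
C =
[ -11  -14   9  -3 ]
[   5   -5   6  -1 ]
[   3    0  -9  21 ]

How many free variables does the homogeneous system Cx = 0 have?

Row reduce to echelon form.
R2 ← R2 + (5/11)·R1: [0, -125/11, 111/11, -26/11]
R3 ← R3 + (3/11)·R1: [0, -42/11, -72/11, 222/11]
R3 ← R3 − (42/125)·R2: [0, 0, -1242/125, 2622/125]
3 nonzero rows, so rank(C) = 3.
C has 4 columns; by rank–nullity, nullity = 4 − 3 = 1.

1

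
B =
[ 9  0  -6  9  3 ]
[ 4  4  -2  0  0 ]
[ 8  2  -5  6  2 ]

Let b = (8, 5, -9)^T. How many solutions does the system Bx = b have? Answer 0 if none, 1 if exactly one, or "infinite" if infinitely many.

Row reduce the augmented matrix [B | b].
R2 ← R2 − (4/9)·R1: [0, 4, 2/3, -4, -4/3, 13/9]
R3 ← R3 − (8/9)·R1: [0, 2, 1/3, -2, -2/3, -145/9]
R3 ← R3 − (1/2)·R2: [0, 0, 0, 0, 0, -101/6]
The echelon form has 3 nonzero rows; the last pivot sits in the augmented column, so rank(B) = 2 but rank([B|b]) = 3.
Since the ranks differ, the system is inconsistent.
It has no solutions.

0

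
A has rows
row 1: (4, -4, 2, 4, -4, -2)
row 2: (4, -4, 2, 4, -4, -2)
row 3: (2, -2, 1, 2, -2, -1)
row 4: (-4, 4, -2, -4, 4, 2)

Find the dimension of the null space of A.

Row reduce to echelon form.
R2 ← R2 − R1: [0, 0, 0, 0, 0, 0]
R3 ← R3 − (1/2)·R1: [0, 0, 0, 0, 0, 0]
R4 ← R4 + R1: [0, 0, 0, 0, 0, 0]
1 nonzero row, so rank(A) = 1.
A has 6 columns; by rank–nullity, nullity = 6 − 1 = 5.

5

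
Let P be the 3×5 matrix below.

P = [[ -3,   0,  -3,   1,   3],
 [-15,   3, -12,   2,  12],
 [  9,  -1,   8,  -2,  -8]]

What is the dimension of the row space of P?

2

Row reduce to echelon form.
R2 ← R2 − (5)·R1: [0, 3, 3, -3, -3]
R3 ← R3 + (3)·R1: [0, -1, -1, 1, 1]
R3 ← R3 + (1/3)·R2: [0, 0, 0, 0, 0]
Echelon form has 2 nonzero rows, so rank(P) = 2.
The row space has dimension equal to the rank: 2.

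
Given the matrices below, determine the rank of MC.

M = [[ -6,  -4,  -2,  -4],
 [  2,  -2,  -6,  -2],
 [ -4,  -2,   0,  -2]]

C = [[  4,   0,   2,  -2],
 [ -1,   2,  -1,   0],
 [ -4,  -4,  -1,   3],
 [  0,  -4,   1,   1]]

2

First compute MC:
[[-12,  16, -10,   2],
 [ 34,  28,  10, -24],
 [-14,   4,  -8,   6]]
Now row reduce the product.
R2 ← R2 + (17/6)·R1: [0, 220/3, -55/3, -55/3]
R3 ← R3 − (7/6)·R1: [0, -44/3, 11/3, 11/3]
R3 ← R3 + (1/5)·R2: [0, 0, 0, 0]
2 nonzero rows, so rank(MC) = 2.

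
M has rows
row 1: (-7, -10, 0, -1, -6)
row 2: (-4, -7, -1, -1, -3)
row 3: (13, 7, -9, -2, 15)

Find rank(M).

2

Row reduce to echelon form.
R2 ← R2 − (4/7)·R1: [0, -9/7, -1, -3/7, 3/7]
R3 ← R3 + (13/7)·R1: [0, -81/7, -9, -27/7, 27/7]
R3 ← R3 − (9)·R2: [0, 0, 0, 0, 0]
Echelon form has 2 nonzero rows, so rank(M) = 2.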